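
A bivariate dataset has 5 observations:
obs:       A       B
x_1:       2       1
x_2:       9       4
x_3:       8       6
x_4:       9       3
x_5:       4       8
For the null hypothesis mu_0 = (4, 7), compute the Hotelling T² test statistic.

Step 1 — sample mean vector:
  mean(A) = (2 + 9 + 8 + 9 + 4) / 5 = 32/5 = 6.4
  mean(B) = (1 + 4 + 6 + 3 + 8) / 5 = 22/5 = 4.4
  x̄ = (6.4, 4.4),  deviation x̄ - mu_0 = (6.4, 4.4) - (4, 7) = (2.4, -2.6).

Step 2 — sample covariance matrix, S[i,j] = (1/(n-1)) · Σ_k (x_{k,i} - mean_i) · (x_{k,j} - mean_j), divisor n-1 = 4:
  S[A,A] = ((-4.4)·(-4.4) + (2.6)·(2.6) + (1.6)·(1.6) + (2.6)·(2.6) + (-2.4)·(-2.4)) / 4 = 41.2/4 = 10.3
  S[A,B] = ((-4.4)·(-3.4) + (2.6)·(-0.4) + (1.6)·(1.6) + (2.6)·(-1.4) + (-2.4)·(3.6)) / 4 = 4.2/4 = 1.05
  S[B,B] = ((-3.4)·(-3.4) + (-0.4)·(-0.4) + (1.6)·(1.6) + (-1.4)·(-1.4) + (3.6)·(3.6)) / 4 = 29.2/4 = 7.3
  S = [[10.3, 1.05],
 [1.05, 7.3]].

Step 3 — invert S. det(S) = 10.3·7.3 - (1.05)² = 74.0875.
  S^{-1} = (1/det) · [[d, -b], [-b, a]] = [[0.0985, -0.0142],
 [-0.0142, 0.139]].

Step 4 — quadratic form (x̄ - mu_0)^T · S^{-1} · (x̄ - mu_0):
  S^{-1} · (x̄ - mu_0) = (0.2733, -0.3955),
  (x̄ - mu_0)^T · [...] = (2.4)·(0.2733) + (-2.6)·(-0.3955) = 1.6842.

Step 5 — scale by n: T² = 5 · 1.6842 = 8.4211.

T² ≈ 8.4211


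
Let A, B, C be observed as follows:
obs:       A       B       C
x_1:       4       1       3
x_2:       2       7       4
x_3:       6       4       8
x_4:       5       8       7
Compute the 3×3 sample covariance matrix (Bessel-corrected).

Step 1 — column means:
  mean(A) = (4 + 2 + 6 + 5) / 4 = 17/4 = 4.25
  mean(B) = (1 + 7 + 4 + 8) / 4 = 20/4 = 5
  mean(C) = (3 + 4 + 8 + 7) / 4 = 22/4 = 5.5

Step 2 — sample covariance S[i,j] = (1/(n-1)) · Σ_k (x_{k,i} - mean_i) · (x_{k,j} - mean_j), with n-1 = 3.
  S[A,A] = ((-0.25)·(-0.25) + (-2.25)·(-2.25) + (1.75)·(1.75) + (0.75)·(0.75)) / 3 = 8.75/3 = 2.9167
  S[A,B] = ((-0.25)·(-4) + (-2.25)·(2) + (1.75)·(-1) + (0.75)·(3)) / 3 = -3/3 = -1
  S[A,C] = ((-0.25)·(-2.5) + (-2.25)·(-1.5) + (1.75)·(2.5) + (0.75)·(1.5)) / 3 = 9.5/3 = 3.1667
  S[B,B] = ((-4)·(-4) + (2)·(2) + (-1)·(-1) + (3)·(3)) / 3 = 30/3 = 10
  S[B,C] = ((-4)·(-2.5) + (2)·(-1.5) + (-1)·(2.5) + (3)·(1.5)) / 3 = 9/3 = 3
  S[C,C] = ((-2.5)·(-2.5) + (-1.5)·(-1.5) + (2.5)·(2.5) + (1.5)·(1.5)) / 3 = 17/3 = 5.6667

S is symmetric (S[j,i] = S[i,j]). Assembling:

S = [[2.9167, -1, 3.1667],
 [-1, 10, 3],
 [3.1667, 3, 5.6667]]


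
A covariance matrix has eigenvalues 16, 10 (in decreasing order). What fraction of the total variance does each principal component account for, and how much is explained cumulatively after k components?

Step 1 — total variance = trace(Sigma) = Σ λ_i = 16 + 10 = 26.

Step 2 — fraction explained by component i = λ_i / Σ λ:
  PC1: 16/26 = 0.6154
  PC2: 10/26 = 0.3846

Step 3 — cumulative fraction after k components = (λ_1 + ... + λ_k) / Σ λ:
  k = 1: 16/26 = 0.6154
  k = 2: (16 + 10)/26 = 26/26 = 1

Summary (fraction, with percent):

explained: PC1 0.6154 (61.54%), PC2 0.3846 (38.46%);  cumulative: 0.6154, 1


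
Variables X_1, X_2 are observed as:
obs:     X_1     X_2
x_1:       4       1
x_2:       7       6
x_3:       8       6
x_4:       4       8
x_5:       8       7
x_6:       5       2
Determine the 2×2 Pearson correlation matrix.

Step 1 — column means:
  mean(X_1) = (4 + 7 + 8 + 4 + 8 + 5) / 6 = 36/6 = 6
  mean(X_2) = (1 + 6 + 6 + 8 + 7 + 2) / 6 = 30/6 = 5

Step 2 — sample variances and covariances s[i,j] = (1/(n-1)) · Σ_k (x_{k,i} - mean_i) · (x_{k,j} - mean_j), with n-1 = 5:
  s[X_1,X_1] = ((-2)·(-2) + (1)·(1) + (2)·(2) + (-2)·(-2) + (2)·(2) + (-1)·(-1)) / 5 = 18/5 = 3.6
  s[X_1,X_2] = ((-2)·(-4) + (1)·(1) + (2)·(1) + (-2)·(3) + (2)·(2) + (-1)·(-3)) / 5 = 12/5 = 2.4
  s[X_2,X_2] = ((-4)·(-4) + (1)·(1) + (1)·(1) + (3)·(3) + (2)·(2) + (-3)·(-3)) / 5 = 40/5 = 8
  Sample standard deviations s_i = √(s[i,i]):
  s(X_1) = √(3.6) = 1.8974
  s(X_2) = √(8) = 2.8284

Step 3 — r_{ij} = s_{ij} / (s_i · s_j):
  r[X_1,X_1] = 1 (diagonal).
  r[X_1,X_2] = 2.4 / (1.8974 · 2.8284) = 2.4 / 5.3666 = 0.4472
  r[X_2,X_2] = 1 (diagonal).

R is symmetric with unit diagonal. Assembling:

R = [[1, 0.4472],
 [0.4472, 1]]


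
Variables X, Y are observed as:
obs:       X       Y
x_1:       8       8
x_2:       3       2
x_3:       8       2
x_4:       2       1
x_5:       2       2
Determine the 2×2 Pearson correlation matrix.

Step 1 — column means:
  mean(X) = (8 + 3 + 8 + 2 + 2) / 5 = 23/5 = 4.6
  mean(Y) = (8 + 2 + 2 + 1 + 2) / 5 = 15/5 = 3

Step 2 — sample variances and covariances s[i,j] = (1/(n-1)) · Σ_k (x_{k,i} - mean_i) · (x_{k,j} - mean_j), with n-1 = 4:
  s[X,X] = ((3.4)·(3.4) + (-1.6)·(-1.6) + (3.4)·(3.4) + (-2.6)·(-2.6) + (-2.6)·(-2.6)) / 4 = 39.2/4 = 9.8
  s[X,Y] = ((3.4)·(5) + (-1.6)·(-1) + (3.4)·(-1) + (-2.6)·(-2) + (-2.6)·(-1)) / 4 = 23/4 = 5.75
  s[Y,Y] = ((5)·(5) + (-1)·(-1) + (-1)·(-1) + (-2)·(-2) + (-1)·(-1)) / 4 = 32/4 = 8
  Sample standard deviations s_i = √(s[i,i]):
  s(X) = √(9.8) = 3.1305
  s(Y) = √(8) = 2.8284

Step 3 — r_{ij} = s_{ij} / (s_i · s_j):
  r[X,X] = 1 (diagonal).
  r[X,Y] = 5.75 / (3.1305 · 2.8284) = 5.75 / 8.8544 = 0.6494
  r[Y,Y] = 1 (diagonal).

R is symmetric with unit diagonal. Assembling:

R = [[1, 0.6494],
 [0.6494, 1]]


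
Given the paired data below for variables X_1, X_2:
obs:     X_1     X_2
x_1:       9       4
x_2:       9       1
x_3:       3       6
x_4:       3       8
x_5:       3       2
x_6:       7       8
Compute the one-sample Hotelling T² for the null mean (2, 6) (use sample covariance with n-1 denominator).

Step 1 — sample mean vector:
  mean(X_1) = (9 + 9 + 3 + 3 + 3 + 7) / 6 = 34/6 = 5.6667
  mean(X_2) = (4 + 1 + 6 + 8 + 2 + 8) / 6 = 29/6 = 4.8333
  x̄ = (5.6667, 4.8333),  deviation x̄ - mu_0 = (5.6667, 4.8333) - (2, 6) = (3.6667, -1.1667).

Step 2 — sample covariance matrix, S[i,j] = (1/(n-1)) · Σ_k (x_{k,i} - mean_i) · (x_{k,j} - mean_j), divisor n-1 = 5:
  S[X_1,X_1] = ((3.3333)·(3.3333) + (3.3333)·(3.3333) + (-2.6667)·(-2.6667) + (-2.6667)·(-2.6667) + (-2.6667)·(-2.6667) + (1.3333)·(1.3333)) / 5 = 45.3333/5 = 9.0667
  S[X_1,X_2] = ((3.3333)·(-0.8333) + (3.3333)·(-3.8333) + (-2.6667)·(1.1667) + (-2.6667)·(3.1667) + (-2.6667)·(-2.8333) + (1.3333)·(3.1667)) / 5 = -15.3333/5 = -3.0667
  S[X_2,X_2] = ((-0.8333)·(-0.8333) + (-3.8333)·(-3.8333) + (1.1667)·(1.1667) + (3.1667)·(3.1667) + (-2.8333)·(-2.8333) + (3.1667)·(3.1667)) / 5 = 44.8333/5 = 8.9667
  S = [[9.0667, -3.0667],
 [-3.0667, 8.9667]].

Step 3 — invert S. det(S) = 9.0667·8.9667 - (-3.0667)² = 71.8933.
  S^{-1} = (1/det) · [[d, -b], [-b, a]] = [[0.1247, 0.0427],
 [0.0427, 0.1261]].

Step 4 — quadratic form (x̄ - mu_0)^T · S^{-1} · (x̄ - mu_0):
  S^{-1} · (x̄ - mu_0) = (0.4075, 0.0093),
  (x̄ - mu_0)^T · [...] = (3.6667)·(0.4075) + (-1.1667)·(0.0093) = 1.4835.

Step 5 — scale by n: T² = 6 · 1.4835 = 8.9011.

T² ≈ 8.9011


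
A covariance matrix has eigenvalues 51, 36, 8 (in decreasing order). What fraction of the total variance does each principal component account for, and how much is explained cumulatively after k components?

Step 1 — total variance = trace(Sigma) = Σ λ_i = 51 + 36 + 8 = 95.

Step 2 — fraction explained by component i = λ_i / Σ λ:
  PC1: 51/95 = 0.5368
  PC2: 36/95 = 0.3789
  PC3: 8/95 = 0.0842

Step 3 — cumulative fraction after k components = (λ_1 + ... + λ_k) / Σ λ:
  k = 1: 51/95 = 0.5368
  k = 2: (51 + 36)/95 = 87/95 = 0.9158
  k = 3: (51 + 36 + 8)/95 = 95/95 = 1

Summary (fraction, with percent):

explained: PC1 0.5368 (53.68%), PC2 0.3789 (37.89%), PC3 0.0842 (8.42%);  cumulative: 0.5368, 0.9158, 1


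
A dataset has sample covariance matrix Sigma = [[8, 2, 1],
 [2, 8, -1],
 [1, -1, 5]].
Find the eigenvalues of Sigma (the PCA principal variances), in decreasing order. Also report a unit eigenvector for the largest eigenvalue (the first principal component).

Step 1 — characteristic polynomial p(λ) = det(λI - Sigma) = λ³ - tr·λ² + c_1·λ - det, where tr = trace, c_1 = sum of the principal 2×2 minors, det = det(Sigma):
  tr = 8 + 8 + 5 = 21,
  c_1 = (8·8 - (2)²) + (8·5 - (1)²) + (8·5 - (-1)²) = 60 + 39 + 39 = 138,
  det = 8·(8·5 - (-1)²) - (2)·((2)·5 - (-1)·(1)) + (1)·((2)·(-1) - 8·(1)) = 8·(39) - (2)·(11) + (1)·(-10) = 280.
  So p(λ) = λ³ - 21λ² + 138λ - 280.
Step 2 — look for an integer root (rational root theorem: any rational root is an integer divisor of 280). Testing λ = 4:
  p(4) = 64 - 336 + 552 - 280 = 0  ✓
  Dividing out (λ - 4): p(λ) = (λ - 4)(λ² - 17λ + 70).
Step 3 — remaining eigenvalues from the quadratic λ² - 17λ + 70 = 0:
  Δ = 17² - 4·70 = 289 - 280 = 9,  λ = (17 ± √9)/2 = (17 ± 3)/2 = 10 or 7.
  Sorted: λ_1 = 10,  λ_2 = 7,  λ_3 = 4  (check: sum = 21 = tr ✓).

Step 4 — unit eigenvector for λ_1 = 10: v spans the null space of (Sigma - λ_1 I), whose rows are
  r_1 = (-2, 2, 1),  r_2 = (2, -2, -1),  r_3 = (1, -1, -5).
  v is orthogonal to every row, so take v ∝ r_1 × r_3 = ((2)·(-5) - (1)·(-1), (1)·(1) - (-2)·(-5), (-2)·(-1) - (2)·(1)) = (-9, -9, 0).
  Rescale (divide by 9; multiply by -1 so the first nonzero entry is positive): u = (1, 1, 0).
  ||u|| = √((1)² + (1)² + (0)²) = √(2) ≈ 1.4142,  v_1 = u/||u|| ≈ (0.7071, 0.7071, 0) (||v_1|| = 1).

λ_1 = 10,  λ_2 = 7,  λ_3 = 4;  v_1 ≈ (0.7071, 0.7071, 0)


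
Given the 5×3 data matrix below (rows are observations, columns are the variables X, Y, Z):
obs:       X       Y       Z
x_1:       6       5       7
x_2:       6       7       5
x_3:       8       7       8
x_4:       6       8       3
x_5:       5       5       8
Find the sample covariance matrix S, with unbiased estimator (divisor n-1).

Step 1 — column means:
  mean(X) = (6 + 6 + 8 + 6 + 5) / 5 = 31/5 = 6.2
  mean(Y) = (5 + 7 + 7 + 8 + 5) / 5 = 32/5 = 6.4
  mean(Z) = (7 + 5 + 8 + 3 + 8) / 5 = 31/5 = 6.2

Step 2 — sample covariance S[i,j] = (1/(n-1)) · Σ_k (x_{k,i} - mean_i) · (x_{k,j} - mean_j), with n-1 = 4.
  S[X,X] = ((-0.2)·(-0.2) + (-0.2)·(-0.2) + (1.8)·(1.8) + (-0.2)·(-0.2) + (-1.2)·(-1.2)) / 4 = 4.8/4 = 1.2
  S[X,Y] = ((-0.2)·(-1.4) + (-0.2)·(0.6) + (1.8)·(0.6) + (-0.2)·(1.6) + (-1.2)·(-1.4)) / 4 = 2.6/4 = 0.65
  S[X,Z] = ((-0.2)·(0.8) + (-0.2)·(-1.2) + (1.8)·(1.8) + (-0.2)·(-3.2) + (-1.2)·(1.8)) / 4 = 1.8/4 = 0.45
  S[Y,Y] = ((-1.4)·(-1.4) + (0.6)·(0.6) + (0.6)·(0.6) + (1.6)·(1.6) + (-1.4)·(-1.4)) / 4 = 7.2/4 = 1.8
  S[Y,Z] = ((-1.4)·(0.8) + (0.6)·(-1.2) + (0.6)·(1.8) + (1.6)·(-3.2) + (-1.4)·(1.8)) / 4 = -8.4/4 = -2.1
  S[Z,Z] = ((0.8)·(0.8) + (-1.2)·(-1.2) + (1.8)·(1.8) + (-3.2)·(-3.2) + (1.8)·(1.8)) / 4 = 18.8/4 = 4.7

S is symmetric (S[j,i] = S[i,j]). Assembling:

S = [[1.2, 0.65, 0.45],
 [0.65, 1.8, -2.1],
 [0.45, -2.1, 4.7]]


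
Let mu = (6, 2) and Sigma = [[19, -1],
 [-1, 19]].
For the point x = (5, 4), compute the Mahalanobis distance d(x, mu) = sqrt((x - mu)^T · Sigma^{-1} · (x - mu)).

Step 1 — centre the observation: (x - mu) = (-1, 2).

Step 2 — invert Sigma. det(Sigma) = 19·19 - (-1)² = 360.
  Sigma^{-1} = (1/det) · [[d, -b], [-b, a]] = [[0.0528, 0.0028],
 [0.0028, 0.0528]].

Step 3 — form the quadratic (x - mu)^T · Sigma^{-1} · (x - mu):
  Sigma^{-1} · (x - mu) = (-0.0472, 0.1028).
  (x - mu)^T · [Sigma^{-1} · (x - mu)] = (-1)·(-0.0472) + (2)·(0.1028) = 0.2528.

Step 4 — take square root: d = √(0.2528) ≈ 0.5028.

d(x, mu) = √(0.2528) ≈ 0.5028


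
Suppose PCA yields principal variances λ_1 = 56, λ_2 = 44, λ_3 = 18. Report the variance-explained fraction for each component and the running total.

Step 1 — total variance = trace(Sigma) = Σ λ_i = 56 + 44 + 18 = 118.

Step 2 — fraction explained by component i = λ_i / Σ λ:
  PC1: 56/118 = 0.4746
  PC2: 44/118 = 0.3729
  PC3: 18/118 = 0.1525

Step 3 — cumulative fraction after k components = (λ_1 + ... + λ_k) / Σ λ:
  k = 1: 56/118 = 0.4746
  k = 2: (56 + 44)/118 = 100/118 = 0.8475
  k = 3: (56 + 44 + 18)/118 = 118/118 = 1

Summary (fraction, with percent):

explained: PC1 0.4746 (47.46%), PC2 0.3729 (37.29%), PC3 0.1525 (15.25%);  cumulative: 0.4746, 0.8475, 1


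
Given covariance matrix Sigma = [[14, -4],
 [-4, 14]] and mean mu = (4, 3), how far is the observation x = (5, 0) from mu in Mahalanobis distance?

Step 1 — centre the observation: (x - mu) = (1, -3).

Step 2 — invert Sigma. det(Sigma) = 14·14 - (-4)² = 180.
  Sigma^{-1} = (1/det) · [[d, -b], [-b, a]] = [[0.0778, 0.0222],
 [0.0222, 0.0778]].

Step 3 — form the quadratic (x - mu)^T · Sigma^{-1} · (x - mu):
  Sigma^{-1} · (x - mu) = (0.0111, -0.2111).
  (x - mu)^T · [Sigma^{-1} · (x - mu)] = (1)·(0.0111) + (-3)·(-0.2111) = 0.6444.

Step 4 — take square root: d = √(0.6444) ≈ 0.8028.

d(x, mu) = √(0.6444) ≈ 0.8028


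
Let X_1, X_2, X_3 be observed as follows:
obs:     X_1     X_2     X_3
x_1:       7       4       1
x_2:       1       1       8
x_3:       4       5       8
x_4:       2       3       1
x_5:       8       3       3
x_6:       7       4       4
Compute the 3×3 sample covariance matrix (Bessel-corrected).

Step 1 — column means:
  mean(X_1) = (7 + 1 + 4 + 2 + 8 + 7) / 6 = 29/6 = 4.8333
  mean(X_2) = (4 + 1 + 5 + 3 + 3 + 4) / 6 = 20/6 = 3.3333
  mean(X_3) = (1 + 8 + 8 + 1 + 3 + 4) / 6 = 25/6 = 4.1667

Step 2 — sample covariance S[i,j] = (1/(n-1)) · Σ_k (x_{k,i} - mean_i) · (x_{k,j} - mean_j), with n-1 = 5.
  S[X_1,X_1] = ((2.1667)·(2.1667) + (-3.8333)·(-3.8333) + (-0.8333)·(-0.8333) + (-2.8333)·(-2.8333) + (3.1667)·(3.1667) + (2.1667)·(2.1667)) / 5 = 42.8333/5 = 8.5667
  S[X_1,X_2] = ((2.1667)·(0.6667) + (-3.8333)·(-2.3333) + (-0.8333)·(1.6667) + (-2.8333)·(-0.3333) + (3.1667)·(-0.3333) + (2.1667)·(0.6667)) / 5 = 10.3333/5 = 2.0667
  S[X_1,X_3] = ((2.1667)·(-3.1667) + (-3.8333)·(3.8333) + (-0.8333)·(3.8333) + (-2.8333)·(-3.1667) + (3.1667)·(-1.1667) + (2.1667)·(-0.1667)) / 5 = -19.8333/5 = -3.9667
  S[X_2,X_2] = ((0.6667)·(0.6667) + (-2.3333)·(-2.3333) + (1.6667)·(1.6667) + (-0.3333)·(-0.3333) + (-0.3333)·(-0.3333) + (0.6667)·(0.6667)) / 5 = 9.3333/5 = 1.8667
  S[X_2,X_3] = ((0.6667)·(-3.1667) + (-2.3333)·(3.8333) + (1.6667)·(3.8333) + (-0.3333)·(-3.1667) + (-0.3333)·(-1.1667) + (0.6667)·(-0.1667)) / 5 = -3.3333/5 = -0.6667
  S[X_3,X_3] = ((-3.1667)·(-3.1667) + (3.8333)·(3.8333) + (3.8333)·(3.8333) + (-3.1667)·(-3.1667) + (-1.1667)·(-1.1667) + (-0.1667)·(-0.1667)) / 5 = 50.8333/5 = 10.1667

S is symmetric (S[j,i] = S[i,j]). Assembling:

S = [[8.5667, 2.0667, -3.9667],
 [2.0667, 1.8667, -0.6667],
 [-3.9667, -0.6667, 10.1667]]


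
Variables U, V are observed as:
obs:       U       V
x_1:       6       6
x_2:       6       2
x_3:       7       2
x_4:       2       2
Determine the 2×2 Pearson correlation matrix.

Step 1 — column means:
  mean(U) = (6 + 6 + 7 + 2) / 4 = 21/4 = 5.25
  mean(V) = (6 + 2 + 2 + 2) / 4 = 12/4 = 3

Step 2 — sample variances and covariances s[i,j] = (1/(n-1)) · Σ_k (x_{k,i} - mean_i) · (x_{k,j} - mean_j), with n-1 = 3:
  s[U,U] = ((0.75)·(0.75) + (0.75)·(0.75) + (1.75)·(1.75) + (-3.25)·(-3.25)) / 3 = 14.75/3 = 4.9167
  s[U,V] = ((0.75)·(3) + (0.75)·(-1) + (1.75)·(-1) + (-3.25)·(-1)) / 3 = 3/3 = 1
  s[V,V] = ((3)·(3) + (-1)·(-1) + (-1)·(-1) + (-1)·(-1)) / 3 = 12/3 = 4
  Sample standard deviations s_i = √(s[i,i]):
  s(U) = √(4.9167) = 2.2174
  s(V) = √(4) = 2

Step 3 — r_{ij} = s_{ij} / (s_i · s_j):
  r[U,U] = 1 (diagonal).
  r[U,V] = 1 / (2.2174 · 2) = 1 / 4.4347 = 0.2255
  r[V,V] = 1 (diagonal).

R is symmetric with unit diagonal. Assembling:

R = [[1, 0.2255],
 [0.2255, 1]]


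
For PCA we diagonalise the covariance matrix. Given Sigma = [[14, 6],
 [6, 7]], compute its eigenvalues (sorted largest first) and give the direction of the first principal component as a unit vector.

Step 1 — characteristic polynomial of 2×2 Sigma:
  det(Sigma - λI) = λ² - trace · λ + det = 0.
  trace = 14 + 7 = 21, det = 14·7 - (6)² = 62.
Step 2 — discriminant:
  Δ = trace² - 4·det = 441 - 248 = 193.
Step 3 — eigenvalues:
  λ = (trace ± √Δ)/2 = (21 ± 13.8924)/2,
  λ_1 = 17.4462,  λ_2 = 3.5538.

Step 4 — unit eigenvector for λ_1: solve (Sigma - λ_1 I)v = 0. First row:
  (14 - 17.4462)·v_x + (6)·v_y = 0, i.e. (-3.4462)·v_x + (6)·v_y = 0,
  so v ∝ (b, λ_1 - a) = (6, 3.4462) = u.
  ||u|| = √((6)² + (3.4462)²) = √(47.8764) ≈ 6.9193,
  v_1 = u/||u|| ≈ (0.8671, 0.4981) (||v_1|| = 1).

λ_1 = 17.4462,  λ_2 = 3.5538;  v_1 ≈ (0.8671, 0.4981)


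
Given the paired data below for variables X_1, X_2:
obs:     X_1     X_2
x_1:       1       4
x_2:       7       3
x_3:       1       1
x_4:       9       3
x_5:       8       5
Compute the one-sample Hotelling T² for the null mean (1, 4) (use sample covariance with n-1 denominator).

Step 1 — sample mean vector:
  mean(X_1) = (1 + 7 + 1 + 9 + 8) / 5 = 26/5 = 5.2
  mean(X_2) = (4 + 3 + 1 + 3 + 5) / 5 = 16/5 = 3.2
  x̄ = (5.2, 3.2),  deviation x̄ - mu_0 = (5.2, 3.2) - (1, 4) = (4.2, -0.8).

Step 2 — sample covariance matrix, S[i,j] = (1/(n-1)) · Σ_k (x_{k,i} - mean_i) · (x_{k,j} - mean_j), divisor n-1 = 4:
  S[X_1,X_1] = ((-4.2)·(-4.2) + (1.8)·(1.8) + (-4.2)·(-4.2) + (3.8)·(3.8) + (2.8)·(2.8)) / 4 = 60.8/4 = 15.2
  S[X_1,X_2] = ((-4.2)·(0.8) + (1.8)·(-0.2) + (-4.2)·(-2.2) + (3.8)·(-0.2) + (2.8)·(1.8)) / 4 = 9.8/4 = 2.45
  S[X_2,X_2] = ((0.8)·(0.8) + (-0.2)·(-0.2) + (-2.2)·(-2.2) + (-0.2)·(-0.2) + (1.8)·(1.8)) / 4 = 8.8/4 = 2.2
  S = [[15.2, 2.45],
 [2.45, 2.2]].

Step 3 — invert S. det(S) = 15.2·2.2 - (2.45)² = 27.4375.
  S^{-1} = (1/det) · [[d, -b], [-b, a]] = [[0.0802, -0.0893],
 [-0.0893, 0.554]].

Step 4 — quadratic form (x̄ - mu_0)^T · S^{-1} · (x̄ - mu_0):
  S^{-1} · (x̄ - mu_0) = (0.4082, -0.8182),
  (x̄ - mu_0)^T · [...] = (4.2)·(0.4082) + (-0.8)·(-0.8182) = 2.369.

Step 5 — scale by n: T² = 5 · 2.369 = 11.8451.

T² ≈ 11.8451


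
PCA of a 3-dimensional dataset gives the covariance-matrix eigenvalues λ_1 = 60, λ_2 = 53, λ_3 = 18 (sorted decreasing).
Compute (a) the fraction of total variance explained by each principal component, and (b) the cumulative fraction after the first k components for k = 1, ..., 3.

Step 1 — total variance = trace(Sigma) = Σ λ_i = 60 + 53 + 18 = 131.

Step 2 — fraction explained by component i = λ_i / Σ λ:
  PC1: 60/131 = 0.458
  PC2: 53/131 = 0.4046
  PC3: 18/131 = 0.1374

Step 3 — cumulative fraction after k components = (λ_1 + ... + λ_k) / Σ λ:
  k = 1: 60/131 = 0.458
  k = 2: (60 + 53)/131 = 113/131 = 0.8626
  k = 3: (60 + 53 + 18)/131 = 131/131 = 1

Summary (fraction, with percent):

explained: PC1 0.458 (45.8%), PC2 0.4046 (40.46%), PC3 0.1374 (13.74%);  cumulative: 0.458, 0.8626, 1


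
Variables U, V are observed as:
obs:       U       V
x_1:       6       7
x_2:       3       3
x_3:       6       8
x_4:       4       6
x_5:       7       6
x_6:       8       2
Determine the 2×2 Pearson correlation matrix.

Step 1 — column means:
  mean(U) = (6 + 3 + 6 + 4 + 7 + 8) / 6 = 34/6 = 5.6667
  mean(V) = (7 + 3 + 8 + 6 + 6 + 2) / 6 = 32/6 = 5.3333

Step 2 — sample variances and covariances s[i,j] = (1/(n-1)) · Σ_k (x_{k,i} - mean_i) · (x_{k,j} - mean_j), with n-1 = 5:
  s[U,U] = ((0.3333)·(0.3333) + (-2.6667)·(-2.6667) + (0.3333)·(0.3333) + (-1.6667)·(-1.6667) + (1.3333)·(1.3333) + (2.3333)·(2.3333)) / 5 = 17.3333/5 = 3.4667
  s[U,V] = ((0.3333)·(1.6667) + (-2.6667)·(-2.3333) + (0.3333)·(2.6667) + (-1.6667)·(0.6667) + (1.3333)·(0.6667) + (2.3333)·(-3.3333)) / 5 = -0.3333/5 = -0.0667
  s[V,V] = ((1.6667)·(1.6667) + (-2.3333)·(-2.3333) + (2.6667)·(2.6667) + (0.6667)·(0.6667) + (0.6667)·(0.6667) + (-3.3333)·(-3.3333)) / 5 = 27.3333/5 = 5.4667
  Sample standard deviations s_i = √(s[i,i]):
  s(U) = √(3.4667) = 1.8619
  s(V) = √(5.4667) = 2.3381

Step 3 — r_{ij} = s_{ij} / (s_i · s_j):
  r[U,U] = 1 (diagonal).
  r[U,V] = -0.0667 / (1.8619 · 2.3381) = -0.0667 / 4.3533 = -0.0153
  r[V,V] = 1 (diagonal).

R is symmetric with unit diagonal. Assembling:

R = [[1, -0.0153],
 [-0.0153, 1]]


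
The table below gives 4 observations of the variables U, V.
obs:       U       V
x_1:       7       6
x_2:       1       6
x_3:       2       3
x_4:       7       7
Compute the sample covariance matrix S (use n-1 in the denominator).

Step 1 — column means:
  mean(U) = (7 + 1 + 2 + 7) / 4 = 17/4 = 4.25
  mean(V) = (6 + 6 + 3 + 7) / 4 = 22/4 = 5.5

Step 2 — sample covariance S[i,j] = (1/(n-1)) · Σ_k (x_{k,i} - mean_i) · (x_{k,j} - mean_j), with n-1 = 3.
  S[U,U] = ((2.75)·(2.75) + (-3.25)·(-3.25) + (-2.25)·(-2.25) + (2.75)·(2.75)) / 3 = 30.75/3 = 10.25
  S[U,V] = ((2.75)·(0.5) + (-3.25)·(0.5) + (-2.25)·(-2.5) + (2.75)·(1.5)) / 3 = 9.5/3 = 3.1667
  S[V,V] = ((0.5)·(0.5) + (0.5)·(0.5) + (-2.5)·(-2.5) + (1.5)·(1.5)) / 3 = 9/3 = 3

S is symmetric (S[j,i] = S[i,j]). Assembling:

S = [[10.25, 3.1667],
 [3.1667, 3]]


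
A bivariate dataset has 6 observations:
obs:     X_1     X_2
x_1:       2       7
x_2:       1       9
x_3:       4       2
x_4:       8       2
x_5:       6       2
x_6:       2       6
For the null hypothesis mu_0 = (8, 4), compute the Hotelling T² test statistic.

Step 1 — sample mean vector:
  mean(X_1) = (2 + 1 + 4 + 8 + 6 + 2) / 6 = 23/6 = 3.8333
  mean(X_2) = (7 + 9 + 2 + 2 + 2 + 6) / 6 = 28/6 = 4.6667
  x̄ = (3.8333, 4.6667),  deviation x̄ - mu_0 = (3.8333, 4.6667) - (8, 4) = (-4.1667, 0.6667).

Step 2 — sample covariance matrix, S[i,j] = (1/(n-1)) · Σ_k (x_{k,i} - mean_i) · (x_{k,j} - mean_j), divisor n-1 = 5:
  S[X_1,X_1] = ((-1.8333)·(-1.8333) + (-2.8333)·(-2.8333) + (0.1667)·(0.1667) + (4.1667)·(4.1667) + (2.1667)·(2.1667) + (-1.8333)·(-1.8333)) / 5 = 36.8333/5 = 7.3667
  S[X_1,X_2] = ((-1.8333)·(2.3333) + (-2.8333)·(4.3333) + (0.1667)·(-2.6667) + (4.1667)·(-2.6667) + (2.1667)·(-2.6667) + (-1.8333)·(1.3333)) / 5 = -36.3333/5 = -7.2667
  S[X_2,X_2] = ((2.3333)·(2.3333) + (4.3333)·(4.3333) + (-2.6667)·(-2.6667) + (-2.6667)·(-2.6667) + (-2.6667)·(-2.6667) + (1.3333)·(1.3333)) / 5 = 47.3333/5 = 9.4667
  S = [[7.3667, -7.2667],
 [-7.2667, 9.4667]].

Step 3 — invert S. det(S) = 7.3667·9.4667 - (-7.2667)² = 16.9333.
  S^{-1} = (1/det) · [[d, -b], [-b, a]] = [[0.5591, 0.4291],
 [0.4291, 0.435]].

Step 4 — quadratic form (x̄ - mu_0)^T · S^{-1} · (x̄ - mu_0):
  S^{-1} · (x̄ - mu_0) = (-2.0433, -1.498),
  (x̄ - mu_0)^T · [...] = (-4.1667)·(-2.0433) + (0.6667)·(-1.498) = 7.5151.

Step 5 — scale by n: T² = 6 · 7.5151 = 45.0906.

T² ≈ 45.0906


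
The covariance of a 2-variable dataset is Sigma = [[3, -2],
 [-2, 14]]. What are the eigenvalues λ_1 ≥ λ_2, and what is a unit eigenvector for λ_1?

Step 1 — characteristic polynomial of 2×2 Sigma:
  det(Sigma - λI) = λ² - trace · λ + det = 0.
  trace = 3 + 14 = 17, det = 3·14 - (-2)² = 38.
Step 2 — discriminant:
  Δ = trace² - 4·det = 289 - 152 = 137.
Step 3 — eigenvalues:
  λ = (trace ± √Δ)/2 = (17 ± 11.7047)/2,
  λ_1 = 14.3523,  λ_2 = 2.6477.

Step 4 — unit eigenvector for λ_1: solve (Sigma - λ_1 I)v = 0. First row:
  (3 - 14.3523)·v_x + (-2)·v_y = 0, i.e. (-11.3523)·v_x + (-2)·v_y = 0,
  so v ∝ (b, λ_1 - a) = (-2, 11.3523); multiply by -1 so the first entry is positive: u = (2, -11.3523).
  ||u|| = √((2)² + (-11.3523)²) = √(132.8758) ≈ 11.5272,
  v_1 = u/||u|| ≈ (0.1735, -0.9848) (||v_1|| = 1).

λ_1 = 14.3523,  λ_2 = 2.6477;  v_1 ≈ (0.1735, -0.9848)


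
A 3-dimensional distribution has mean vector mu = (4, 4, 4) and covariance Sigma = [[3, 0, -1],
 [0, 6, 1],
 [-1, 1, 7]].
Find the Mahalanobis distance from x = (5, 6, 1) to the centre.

Step 1 — centre the observation: (x - mu) = (1, 2, -3).

Step 2 — invert Sigma (cofactor / det for 3×3, or solve directly):
  Sigma^{-1} = [[0.3504, -0.0085, 0.0513],
 [-0.0085, 0.1709, -0.0256],
 [0.0513, -0.0256, 0.1538]].

Step 3 — form the quadratic (x - mu)^T · Sigma^{-1} · (x - mu):
  Sigma^{-1} · (x - mu) = (0.1795, 0.4103, -0.4615).
  (x - mu)^T · [Sigma^{-1} · (x - mu)] = (1)·(0.1795) + (2)·(0.4103) + (-3)·(-0.4615) = 2.3846.

Step 4 — take square root: d = √(2.3846) ≈ 1.5442.

d(x, mu) = √(2.3846) ≈ 1.5442


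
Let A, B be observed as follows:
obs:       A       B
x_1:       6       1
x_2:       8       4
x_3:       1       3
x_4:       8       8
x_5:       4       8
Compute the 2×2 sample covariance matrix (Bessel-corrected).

Step 1 — column means:
  mean(A) = (6 + 8 + 1 + 8 + 4) / 5 = 27/5 = 5.4
  mean(B) = (1 + 4 + 3 + 8 + 8) / 5 = 24/5 = 4.8

Step 2 — sample covariance S[i,j] = (1/(n-1)) · Σ_k (x_{k,i} - mean_i) · (x_{k,j} - mean_j), with n-1 = 4.
  S[A,A] = ((0.6)·(0.6) + (2.6)·(2.6) + (-4.4)·(-4.4) + (2.6)·(2.6) + (-1.4)·(-1.4)) / 4 = 35.2/4 = 8.8
  S[A,B] = ((0.6)·(-3.8) + (2.6)·(-0.8) + (-4.4)·(-1.8) + (2.6)·(3.2) + (-1.4)·(3.2)) / 4 = 7.4/4 = 1.85
  S[B,B] = ((-3.8)·(-3.8) + (-0.8)·(-0.8) + (-1.8)·(-1.8) + (3.2)·(3.2) + (3.2)·(3.2)) / 4 = 38.8/4 = 9.7

S is symmetric (S[j,i] = S[i,j]). Assembling:

S = [[8.8, 1.85],
 [1.85, 9.7]]


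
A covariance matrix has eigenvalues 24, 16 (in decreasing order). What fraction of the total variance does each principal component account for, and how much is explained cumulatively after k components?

Step 1 — total variance = trace(Sigma) = Σ λ_i = 24 + 16 = 40.

Step 2 — fraction explained by component i = λ_i / Σ λ:
  PC1: 24/40 = 0.6
  PC2: 16/40 = 0.4

Step 3 — cumulative fraction after k components = (λ_1 + ... + λ_k) / Σ λ:
  k = 1: 24/40 = 0.6
  k = 2: (24 + 16)/40 = 40/40 = 1

Summary (fraction, with percent):

explained: PC1 0.6 (60%), PC2 0.4 (40%);  cumulative: 0.6, 1


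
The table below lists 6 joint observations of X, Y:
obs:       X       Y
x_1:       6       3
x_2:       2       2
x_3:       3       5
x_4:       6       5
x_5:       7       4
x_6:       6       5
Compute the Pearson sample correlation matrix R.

Step 1 — column means:
  mean(X) = (6 + 2 + 3 + 6 + 7 + 6) / 6 = 30/6 = 5
  mean(Y) = (3 + 2 + 5 + 5 + 4 + 5) / 6 = 24/6 = 4

Step 2 — sample variances and covariances s[i,j] = (1/(n-1)) · Σ_k (x_{k,i} - mean_i) · (x_{k,j} - mean_j), with n-1 = 5:
  s[X,X] = ((1)·(1) + (-3)·(-3) + (-2)·(-2) + (1)·(1) + (2)·(2) + (1)·(1)) / 5 = 20/5 = 4
  s[X,Y] = ((1)·(-1) + (-3)·(-2) + (-2)·(1) + (1)·(1) + (2)·(0) + (1)·(1)) / 5 = 5/5 = 1
  s[Y,Y] = ((-1)·(-1) + (-2)·(-2) + (1)·(1) + (1)·(1) + (0)·(0) + (1)·(1)) / 5 = 8/5 = 1.6
  Sample standard deviations s_i = √(s[i,i]):
  s(X) = √(4) = 2
  s(Y) = √(1.6) = 1.2649

Step 3 — r_{ij} = s_{ij} / (s_i · s_j):
  r[X,X] = 1 (diagonal).
  r[X,Y] = 1 / (2 · 1.2649) = 1 / 2.5298 = 0.3953
  r[Y,Y] = 1 (diagonal).

R is symmetric with unit diagonal. Assembling:

R = [[1, 0.3953],
 [0.3953, 1]]


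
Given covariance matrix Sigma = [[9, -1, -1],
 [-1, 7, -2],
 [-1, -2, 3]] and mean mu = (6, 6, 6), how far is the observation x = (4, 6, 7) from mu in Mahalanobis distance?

Step 1 — centre the observation: (x - mu) = (-2, 0, 1).

Step 2 — invert Sigma (cofactor / det for 3×3, or solve directly):
  Sigma^{-1} = [[0.1223, 0.036, 0.0647],
 [0.036, 0.1871, 0.1367],
 [0.0647, 0.1367, 0.446]].

Step 3 — form the quadratic (x - mu)^T · Sigma^{-1} · (x - mu):
  Sigma^{-1} · (x - mu) = (-0.1799, 0.0647, 0.3165).
  (x - mu)^T · [Sigma^{-1} · (x - mu)] = (-2)·(-0.1799) + (0)·(0.0647) + (1)·(0.3165) = 0.6763.

Step 4 — take square root: d = √(0.6763) ≈ 0.8223.

d(x, mu) = √(0.6763) ≈ 0.8223


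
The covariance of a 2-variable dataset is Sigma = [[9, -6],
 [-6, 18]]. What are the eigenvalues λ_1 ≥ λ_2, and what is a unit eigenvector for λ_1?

Step 1 — characteristic polynomial of 2×2 Sigma:
  det(Sigma - λI) = λ² - trace · λ + det = 0.
  trace = 9 + 18 = 27, det = 9·18 - (-6)² = 126.
Step 2 — discriminant:
  Δ = trace² - 4·det = 729 - 504 = 225.
Step 3 — eigenvalues:
  λ = (trace ± √Δ)/2 = (27 ± 15)/2,
  λ_1 = 21,  λ_2 = 6.

Step 4 — unit eigenvector for λ_1: solve (Sigma - λ_1 I)v = 0. First row:
  (9 - 21)·v_x + (-6)·v_y = 0, i.e. (-12)·v_x + (-6)·v_y = 0,
  so v ∝ (b, λ_1 - a) = (-6, 12); multiply by -1 so the first entry is positive: u = (6, -12).
  ||u|| = √((6)² + (-12)²) = √(180) ≈ 13.4164,
  v_1 = u/||u|| ≈ (0.4472, -0.8944) (||v_1|| = 1).

λ_1 = 21,  λ_2 = 6;  v_1 ≈ (0.4472, -0.8944)


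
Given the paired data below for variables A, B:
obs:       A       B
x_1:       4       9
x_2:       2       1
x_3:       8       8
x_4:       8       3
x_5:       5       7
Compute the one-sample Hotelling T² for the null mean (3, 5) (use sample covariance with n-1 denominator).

Step 1 — sample mean vector:
  mean(A) = (4 + 2 + 8 + 8 + 5) / 5 = 27/5 = 5.4
  mean(B) = (9 + 1 + 8 + 3 + 7) / 5 = 28/5 = 5.6
  x̄ = (5.4, 5.6),  deviation x̄ - mu_0 = (5.4, 5.6) - (3, 5) = (2.4, 0.6).

Step 2 — sample covariance matrix, S[i,j] = (1/(n-1)) · Σ_k (x_{k,i} - mean_i) · (x_{k,j} - mean_j), divisor n-1 = 4:
  S[A,A] = ((-1.4)·(-1.4) + (-3.4)·(-3.4) + (2.6)·(2.6) + (2.6)·(2.6) + (-0.4)·(-0.4)) / 4 = 27.2/4 = 6.8
  S[A,B] = ((-1.4)·(3.4) + (-3.4)·(-4.6) + (2.6)·(2.4) + (2.6)·(-2.6) + (-0.4)·(1.4)) / 4 = 9.8/4 = 2.45
  S[B,B] = ((3.4)·(3.4) + (-4.6)·(-4.6) + (2.4)·(2.4) + (-2.6)·(-2.6) + (1.4)·(1.4)) / 4 = 47.2/4 = 11.8
  S = [[6.8, 2.45],
 [2.45, 11.8]].

Step 3 — invert S. det(S) = 6.8·11.8 - (2.45)² = 74.2375.
  S^{-1} = (1/det) · [[d, -b], [-b, a]] = [[0.1589, -0.033],
 [-0.033, 0.0916]].

Step 4 — quadratic form (x̄ - mu_0)^T · S^{-1} · (x̄ - mu_0):
  S^{-1} · (x̄ - mu_0) = (0.3617, -0.0242),
  (x̄ - mu_0)^T · [...] = (2.4)·(0.3617) + (0.6)·(-0.0242) = 0.8535.

Step 5 — scale by n: T² = 5 · 0.8535 = 4.2674.

T² ≈ 4.2674


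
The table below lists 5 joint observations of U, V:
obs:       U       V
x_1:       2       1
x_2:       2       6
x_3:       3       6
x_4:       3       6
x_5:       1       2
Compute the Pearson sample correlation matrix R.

Step 1 — column means:
  mean(U) = (2 + 2 + 3 + 3 + 1) / 5 = 11/5 = 2.2
  mean(V) = (1 + 6 + 6 + 6 + 2) / 5 = 21/5 = 4.2

Step 2 — sample variances and covariances s[i,j] = (1/(n-1)) · Σ_k (x_{k,i} - mean_i) · (x_{k,j} - mean_j), with n-1 = 4:
  s[U,U] = ((-0.2)·(-0.2) + (-0.2)·(-0.2) + (0.8)·(0.8) + (0.8)·(0.8) + (-1.2)·(-1.2)) / 4 = 2.8/4 = 0.7
  s[U,V] = ((-0.2)·(-3.2) + (-0.2)·(1.8) + (0.8)·(1.8) + (0.8)·(1.8) + (-1.2)·(-2.2)) / 4 = 5.8/4 = 1.45
  s[V,V] = ((-3.2)·(-3.2) + (1.8)·(1.8) + (1.8)·(1.8) + (1.8)·(1.8) + (-2.2)·(-2.2)) / 4 = 24.8/4 = 6.2
  Sample standard deviations s_i = √(s[i,i]):
  s(U) = √(0.7) = 0.8367
  s(V) = √(6.2) = 2.49

Step 3 — r_{ij} = s_{ij} / (s_i · s_j):
  r[U,U] = 1 (diagonal).
  r[U,V] = 1.45 / (0.8367 · 2.49) = 1.45 / 2.0833 = 0.696
  r[V,V] = 1 (diagonal).

R is symmetric with unit diagonal. Assembling:

R = [[1, 0.696],
 [0.696, 1]]


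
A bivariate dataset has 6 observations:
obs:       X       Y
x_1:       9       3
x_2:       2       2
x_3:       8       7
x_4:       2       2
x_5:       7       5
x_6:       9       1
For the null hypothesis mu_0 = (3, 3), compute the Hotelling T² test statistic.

Step 1 — sample mean vector:
  mean(X) = (9 + 2 + 8 + 2 + 7 + 9) / 6 = 37/6 = 6.1667
  mean(Y) = (3 + 2 + 7 + 2 + 5 + 1) / 6 = 20/6 = 3.3333
  x̄ = (6.1667, 3.3333),  deviation x̄ - mu_0 = (6.1667, 3.3333) - (3, 3) = (3.1667, 0.3333).

Step 2 — sample covariance matrix, S[i,j] = (1/(n-1)) · Σ_k (x_{k,i} - mean_i) · (x_{k,j} - mean_j), divisor n-1 = 5:
  S[X,X] = ((2.8333)·(2.8333) + (-4.1667)·(-4.1667) + (1.8333)·(1.8333) + (-4.1667)·(-4.1667) + (0.8333)·(0.8333) + (2.8333)·(2.8333)) / 5 = 54.8333/5 = 10.9667
  S[X,Y] = ((2.8333)·(-0.3333) + (-4.1667)·(-1.3333) + (1.8333)·(3.6667) + (-4.1667)·(-1.3333) + (0.8333)·(1.6667) + (2.8333)·(-2.3333)) / 5 = 11.6667/5 = 2.3333
  S[Y,Y] = ((-0.3333)·(-0.3333) + (-1.3333)·(-1.3333) + (3.6667)·(3.6667) + (-1.3333)·(-1.3333) + (1.6667)·(1.6667) + (-2.3333)·(-2.3333)) / 5 = 25.3333/5 = 5.0667
  S = [[10.9667, 2.3333],
 [2.3333, 5.0667]].

Step 3 — invert S. det(S) = 10.9667·5.0667 - (2.3333)² = 50.12.
  S^{-1} = (1/det) · [[d, -b], [-b, a]] = [[0.1011, -0.0466],
 [-0.0466, 0.2188]].

Step 4 — quadratic form (x̄ - mu_0)^T · S^{-1} · (x̄ - mu_0):
  S^{-1} · (x̄ - mu_0) = (0.3046, -0.0745),
  (x̄ - mu_0)^T · [...] = (3.1667)·(0.3046) + (0.3333)·(-0.0745) = 0.9397.

Step 5 — scale by n: T² = 6 · 0.9397 = 5.6385.

T² ≈ 5.6385


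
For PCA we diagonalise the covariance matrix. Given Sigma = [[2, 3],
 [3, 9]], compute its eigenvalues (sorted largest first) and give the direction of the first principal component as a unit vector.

Step 1 — characteristic polynomial of 2×2 Sigma:
  det(Sigma - λI) = λ² - trace · λ + det = 0.
  trace = 2 + 9 = 11, det = 2·9 - (3)² = 9.
Step 2 — discriminant:
  Δ = trace² - 4·det = 121 - 36 = 85.
Step 3 — eigenvalues:
  λ = (trace ± √Δ)/2 = (11 ± 9.2195)/2,
  λ_1 = 10.1098,  λ_2 = 0.8902.

Step 4 — unit eigenvector for λ_1: solve (Sigma - λ_1 I)v = 0. First row:
  (2 - 10.1098)·v_x + (3)·v_y = 0, i.e. (-8.1098)·v_x + (3)·v_y = 0,
  so v ∝ (b, λ_1 - a) = (3, 8.1098) = u.
  ||u|| = √((3)² + (8.1098)²) = √(74.7684) ≈ 8.6469,
  v_1 = u/||u|| ≈ (0.3469, 0.9379) (||v_1|| = 1).

λ_1 = 10.1098,  λ_2 = 0.8902;  v_1 ≈ (0.3469, 0.9379)


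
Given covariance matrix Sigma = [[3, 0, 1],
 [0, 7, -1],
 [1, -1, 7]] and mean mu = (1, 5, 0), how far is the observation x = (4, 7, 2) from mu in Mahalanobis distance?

Step 1 — centre the observation: (x - mu) = (3, 2, 2).

Step 2 — invert Sigma (cofactor / det for 3×3, or solve directly):
  Sigma^{-1} = [[0.3504, -0.0073, -0.0511],
 [-0.0073, 0.146, 0.0219],
 [-0.0511, 0.0219, 0.1533]].

Step 3 — form the quadratic (x - mu)^T · Sigma^{-1} · (x - mu):
  Sigma^{-1} · (x - mu) = (0.9343, 0.3139, 0.1971).
  (x - mu)^T · [Sigma^{-1} · (x - mu)] = (3)·(0.9343) + (2)·(0.3139) + (2)·(0.1971) = 3.8248.

Step 4 — take square root: d = √(3.8248) ≈ 1.9557.

d(x, mu) = √(3.8248) ≈ 1.9557


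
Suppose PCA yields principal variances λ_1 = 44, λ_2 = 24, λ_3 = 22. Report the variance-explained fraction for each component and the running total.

Step 1 — total variance = trace(Sigma) = Σ λ_i = 44 + 24 + 22 = 90.

Step 2 — fraction explained by component i = λ_i / Σ λ:
  PC1: 44/90 = 0.4889
  PC2: 24/90 = 0.2667
  PC3: 22/90 = 0.2444

Step 3 — cumulative fraction after k components = (λ_1 + ... + λ_k) / Σ λ:
  k = 1: 44/90 = 0.4889
  k = 2: (44 + 24)/90 = 68/90 = 0.7556
  k = 3: (44 + 24 + 22)/90 = 90/90 = 1

Summary (fraction, with percent):

explained: PC1 0.4889 (48.89%), PC2 0.2667 (26.67%), PC3 0.2444 (24.44%);  cumulative: 0.4889, 0.7556, 1


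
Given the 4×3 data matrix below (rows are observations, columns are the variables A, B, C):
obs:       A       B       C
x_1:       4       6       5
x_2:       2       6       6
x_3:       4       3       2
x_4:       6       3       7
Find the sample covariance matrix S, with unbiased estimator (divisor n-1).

Step 1 — column means:
  mean(A) = (4 + 2 + 4 + 6) / 4 = 16/4 = 4
  mean(B) = (6 + 6 + 3 + 3) / 4 = 18/4 = 4.5
  mean(C) = (5 + 6 + 2 + 7) / 4 = 20/4 = 5

Step 2 — sample covariance S[i,j] = (1/(n-1)) · Σ_k (x_{k,i} - mean_i) · (x_{k,j} - mean_j), with n-1 = 3.
  S[A,A] = ((0)·(0) + (-2)·(-2) + (0)·(0) + (2)·(2)) / 3 = 8/3 = 2.6667
  S[A,B] = ((0)·(1.5) + (-2)·(1.5) + (0)·(-1.5) + (2)·(-1.5)) / 3 = -6/3 = -2
  S[A,C] = ((0)·(0) + (-2)·(1) + (0)·(-3) + (2)·(2)) / 3 = 2/3 = 0.6667
  S[B,B] = ((1.5)·(1.5) + (1.5)·(1.5) + (-1.5)·(-1.5) + (-1.5)·(-1.5)) / 3 = 9/3 = 3
  S[B,C] = ((1.5)·(0) + (1.5)·(1) + (-1.5)·(-3) + (-1.5)·(2)) / 3 = 3/3 = 1
  S[C,C] = ((0)·(0) + (1)·(1) + (-3)·(-3) + (2)·(2)) / 3 = 14/3 = 4.6667

S is symmetric (S[j,i] = S[i,j]). Assembling:

S = [[2.6667, -2, 0.6667],
 [-2, 3, 1],
 [0.6667, 1, 4.6667]]


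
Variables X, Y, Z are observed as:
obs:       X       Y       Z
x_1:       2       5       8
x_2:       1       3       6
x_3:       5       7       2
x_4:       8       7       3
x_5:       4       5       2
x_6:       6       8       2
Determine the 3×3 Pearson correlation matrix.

Step 1 — column means:
  mean(X) = (2 + 1 + 5 + 8 + 4 + 6) / 6 = 26/6 = 4.3333
  mean(Y) = (5 + 3 + 7 + 7 + 5 + 8) / 6 = 35/6 = 5.8333
  mean(Z) = (8 + 6 + 2 + 3 + 2 + 2) / 6 = 23/6 = 3.8333

Step 2 — sample variances and covariances s[i,j] = (1/(n-1)) · Σ_k (x_{k,i} - mean_i) · (x_{k,j} - mean_j), with n-1 = 5:
  s[X,X] = ((-2.3333)·(-2.3333) + (-3.3333)·(-3.3333) + (0.6667)·(0.6667) + (3.6667)·(3.6667) + (-0.3333)·(-0.3333) + (1.6667)·(1.6667)) / 5 = 33.3333/5 = 6.6667
  s[X,Y] = ((-2.3333)·(-0.8333) + (-3.3333)·(-2.8333) + (0.6667)·(1.1667) + (3.6667)·(1.1667) + (-0.3333)·(-0.8333) + (1.6667)·(2.1667)) / 5 = 20.3333/5 = 4.0667
  s[X,Z] = ((-2.3333)·(4.1667) + (-3.3333)·(2.1667) + (0.6667)·(-1.8333) + (3.6667)·(-0.8333) + (-0.3333)·(-1.8333) + (1.6667)·(-1.8333)) / 5 = -23.6667/5 = -4.7333
  s[Y,Y] = ((-0.8333)·(-0.8333) + (-2.8333)·(-2.8333) + (1.1667)·(1.1667) + (1.1667)·(1.1667) + (-0.8333)·(-0.8333) + (2.1667)·(2.1667)) / 5 = 16.8333/5 = 3.3667
  s[Y,Z] = ((-0.8333)·(4.1667) + (-2.8333)·(2.1667) + (1.1667)·(-1.8333) + (1.1667)·(-0.8333) + (-0.8333)·(-1.8333) + (2.1667)·(-1.8333)) / 5 = -15.1667/5 = -3.0333
  s[Z,Z] = ((4.1667)·(4.1667) + (2.1667)·(2.1667) + (-1.8333)·(-1.8333) + (-0.8333)·(-0.8333) + (-1.8333)·(-1.8333) + (-1.8333)·(-1.8333)) / 5 = 32.8333/5 = 6.5667
  Sample standard deviations s_i = √(s[i,i]):
  s(X) = √(6.6667) = 2.582
  s(Y) = √(3.3667) = 1.8348
  s(Z) = √(6.5667) = 2.5626

Step 3 — r_{ij} = s_{ij} / (s_i · s_j):
  r[X,X] = 1 (diagonal).
  r[X,Y] = 4.0667 / (2.582 · 1.8348) = 4.0667 / 4.7376 = 0.8584
  r[X,Z] = -4.7333 / (2.582 · 2.5626) = -4.7333 / 6.6165 = -0.7154
  r[Y,Y] = 1 (diagonal).
  r[Y,Z] = -3.0333 / (1.8348 · 2.5626) = -3.0333 / 4.7019 = -0.6451
  r[Z,Z] = 1 (diagonal).

R is symmetric with unit diagonal. Assembling:

R = [[1, 0.8584, -0.7154],
 [0.8584, 1, -0.6451],
 [-0.7154, -0.6451, 1]]


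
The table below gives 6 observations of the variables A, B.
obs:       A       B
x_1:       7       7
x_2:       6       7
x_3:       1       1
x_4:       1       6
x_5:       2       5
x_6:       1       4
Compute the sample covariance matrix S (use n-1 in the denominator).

Step 1 — column means:
  mean(A) = (7 + 6 + 1 + 1 + 2 + 1) / 6 = 18/6 = 3
  mean(B) = (7 + 7 + 1 + 6 + 5 + 4) / 6 = 30/6 = 5

Step 2 — sample covariance S[i,j] = (1/(n-1)) · Σ_k (x_{k,i} - mean_i) · (x_{k,j} - mean_j), with n-1 = 5.
  S[A,A] = ((4)·(4) + (3)·(3) + (-2)·(-2) + (-2)·(-2) + (-1)·(-1) + (-2)·(-2)) / 5 = 38/5 = 7.6
  S[A,B] = ((4)·(2) + (3)·(2) + (-2)·(-4) + (-2)·(1) + (-1)·(0) + (-2)·(-1)) / 5 = 22/5 = 4.4
  S[B,B] = ((2)·(2) + (2)·(2) + (-4)·(-4) + (1)·(1) + (0)·(0) + (-1)·(-1)) / 5 = 26/5 = 5.2

S is symmetric (S[j,i] = S[i,j]). Assembling:

S = [[7.6, 4.4],
 [4.4, 5.2]]


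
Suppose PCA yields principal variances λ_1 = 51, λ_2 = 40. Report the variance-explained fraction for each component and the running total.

Step 1 — total variance = trace(Sigma) = Σ λ_i = 51 + 40 = 91.

Step 2 — fraction explained by component i = λ_i / Σ λ:
  PC1: 51/91 = 0.5604
  PC2: 40/91 = 0.4396

Step 3 — cumulative fraction after k components = (λ_1 + ... + λ_k) / Σ λ:
  k = 1: 51/91 = 0.5604
  k = 2: (51 + 40)/91 = 91/91 = 1

Summary (fraction, with percent):

explained: PC1 0.5604 (56.04%), PC2 0.4396 (43.96%);  cumulative: 0.5604, 1


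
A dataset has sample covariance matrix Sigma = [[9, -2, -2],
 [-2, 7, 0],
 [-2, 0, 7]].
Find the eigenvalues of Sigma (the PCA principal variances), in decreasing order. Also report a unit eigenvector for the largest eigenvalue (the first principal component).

Step 1 — characteristic polynomial p(λ) = det(λI - Sigma) = λ³ - tr·λ² + c_1·λ - det, where tr = trace, c_1 = sum of the principal 2×2 minors, det = det(Sigma):
  tr = 9 + 7 + 7 = 23,
  c_1 = (9·7 - (-2)²) + (9·7 - (-2)²) + (7·7 - (0)²) = 59 + 59 + 49 = 167,
  det = 9·(7·7 - (0)²) - (-2)·((-2)·7 - (0)·(-2)) + (-2)·((-2)·(0) - 7·(-2)) = 9·(49) - (-2)·(-14) + (-2)·(14) = 385.
  So p(λ) = λ³ - 23λ² + 167λ - 385.
Step 2 — look for an integer root (rational root theorem: any rational root is an integer divisor of 385). Testing λ = 5:
  p(5) = 125 - 575 + 835 - 385 = 0  ✓
  Dividing out (λ - 5): p(λ) = (λ - 5)(λ² - 18λ + 77).
Step 3 — remaining eigenvalues from the quadratic λ² - 18λ + 77 = 0:
  Δ = 18² - 4·77 = 324 - 308 = 16,  λ = (18 ± √16)/2 = (18 ± 4)/2 = 11 or 7.
  Sorted: λ_1 = 11,  λ_2 = 7,  λ_3 = 5  (check: sum = 23 = tr ✓).

Step 4 — unit eigenvector for λ_1 = 11: v spans the null space of (Sigma - λ_1 I), whose rows are
  r_1 = (-2, -2, -2),  r_2 = (-2, -4, 0),  r_3 = (-2, 0, -4).
  v is orthogonal to every row, so take v ∝ r_1 × r_2 = ((-2)·(0) - (-2)·(-4), (-2)·(-2) - (-2)·(0), (-2)·(-4) - (-2)·(-2)) = (-8, 4, 4).
  Rescale (divide by 4; multiply by -1 so the first nonzero entry is positive): u = (2, -1, -1).
  ||u|| = √((2)² + (-1)² + (-1)²) = √(6) ≈ 2.4495,  v_1 = u/||u|| ≈ (0.8165, -0.4082, -0.4082) (||v_1|| = 1).

λ_1 = 11,  λ_2 = 7,  λ_3 = 5;  v_1 ≈ (0.8165, -0.4082, -0.4082)
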